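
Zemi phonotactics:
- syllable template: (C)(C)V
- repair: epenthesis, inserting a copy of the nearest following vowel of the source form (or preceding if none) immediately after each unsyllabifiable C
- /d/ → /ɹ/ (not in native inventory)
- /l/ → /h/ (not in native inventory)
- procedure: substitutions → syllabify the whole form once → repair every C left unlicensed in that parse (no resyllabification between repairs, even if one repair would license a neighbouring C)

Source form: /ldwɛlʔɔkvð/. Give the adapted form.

hɛɹwɛhʔɔkɔvɔðɔ

Substitution: /l/ → /h/, /d/ → /ɹ/, giving /hɹwɛhʔɔkvð/.
Syllabifying with onset maximization leaves /h/, /k/, /v/, /ð/ stranded (no codas are permitted; onsets may contain at most 2 consonants).
Inserting the epenthetic vowel yields /h/ → /hɛ/, /k/ → /kɔ/, /v/ → /vɔ/, /ð/ → /ðɔ/.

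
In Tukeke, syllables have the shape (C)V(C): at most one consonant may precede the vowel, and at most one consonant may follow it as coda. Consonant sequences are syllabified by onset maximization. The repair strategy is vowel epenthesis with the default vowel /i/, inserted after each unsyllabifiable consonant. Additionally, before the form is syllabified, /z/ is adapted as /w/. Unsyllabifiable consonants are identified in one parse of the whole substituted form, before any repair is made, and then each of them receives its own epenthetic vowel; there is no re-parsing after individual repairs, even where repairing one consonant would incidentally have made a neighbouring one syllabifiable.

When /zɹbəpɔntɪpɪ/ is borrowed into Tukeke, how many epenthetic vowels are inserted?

2

After substitution the input is /wɹbəpɔntɪpɪ/.
The unsyllabifiable consonants are /w/, /ɹ/; each receives one epenthetic vowel.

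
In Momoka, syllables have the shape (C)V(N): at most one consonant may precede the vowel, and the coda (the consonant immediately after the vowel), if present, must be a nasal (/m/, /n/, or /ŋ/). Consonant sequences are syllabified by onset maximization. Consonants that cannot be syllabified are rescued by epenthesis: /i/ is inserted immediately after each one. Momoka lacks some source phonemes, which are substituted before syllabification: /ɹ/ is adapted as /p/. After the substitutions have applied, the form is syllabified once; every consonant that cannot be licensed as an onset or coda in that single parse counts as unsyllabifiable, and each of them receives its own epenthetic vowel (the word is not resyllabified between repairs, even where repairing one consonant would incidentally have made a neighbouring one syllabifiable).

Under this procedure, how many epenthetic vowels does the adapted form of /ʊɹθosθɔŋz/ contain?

After substitution the input is /ʊpθosθɔŋz/.
The unsyllabifiable consonants are /p/, /s/, /z/; each receives one epenthetic vowel.

3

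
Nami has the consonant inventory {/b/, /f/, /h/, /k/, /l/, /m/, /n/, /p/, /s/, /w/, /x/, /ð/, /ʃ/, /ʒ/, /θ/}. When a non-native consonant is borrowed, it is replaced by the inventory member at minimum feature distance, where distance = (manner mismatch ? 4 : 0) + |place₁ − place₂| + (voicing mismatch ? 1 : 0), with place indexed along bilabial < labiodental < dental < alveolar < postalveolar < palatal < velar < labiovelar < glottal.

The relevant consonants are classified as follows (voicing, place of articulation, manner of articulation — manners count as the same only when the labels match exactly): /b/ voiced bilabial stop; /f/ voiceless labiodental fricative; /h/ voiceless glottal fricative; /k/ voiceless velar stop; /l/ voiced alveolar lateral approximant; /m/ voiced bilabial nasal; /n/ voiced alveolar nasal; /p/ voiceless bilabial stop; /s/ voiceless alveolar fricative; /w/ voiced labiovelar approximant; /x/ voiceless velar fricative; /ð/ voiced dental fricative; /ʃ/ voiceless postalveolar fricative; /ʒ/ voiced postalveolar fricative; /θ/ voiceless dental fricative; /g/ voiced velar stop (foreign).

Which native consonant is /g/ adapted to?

/k/ is closest: same manner (stop), place distance 0 (velar→velar), voicing differs (+1); total 1. Next closest is /w/ at distance 5.

k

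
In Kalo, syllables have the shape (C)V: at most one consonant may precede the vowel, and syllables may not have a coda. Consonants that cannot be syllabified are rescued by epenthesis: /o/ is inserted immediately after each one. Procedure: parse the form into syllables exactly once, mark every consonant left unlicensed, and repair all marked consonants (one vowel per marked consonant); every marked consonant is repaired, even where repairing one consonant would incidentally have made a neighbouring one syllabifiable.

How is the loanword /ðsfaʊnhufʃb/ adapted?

ðosofaʊnohufoʃobo

Under (C)V, the unsyllabifiable consonants are /ð/, /s/, /n/, /f/, /ʃ/, /b/ (no codas are permitted; onsets are limited to one consonant).
Epenthesis after each stranded consonant: /ð/ → /ðo/, /s/ → /so/, /n/ → /no/, /f/ → /fo/, /ʃ/ → /ʃo/, /b/ → /bo/.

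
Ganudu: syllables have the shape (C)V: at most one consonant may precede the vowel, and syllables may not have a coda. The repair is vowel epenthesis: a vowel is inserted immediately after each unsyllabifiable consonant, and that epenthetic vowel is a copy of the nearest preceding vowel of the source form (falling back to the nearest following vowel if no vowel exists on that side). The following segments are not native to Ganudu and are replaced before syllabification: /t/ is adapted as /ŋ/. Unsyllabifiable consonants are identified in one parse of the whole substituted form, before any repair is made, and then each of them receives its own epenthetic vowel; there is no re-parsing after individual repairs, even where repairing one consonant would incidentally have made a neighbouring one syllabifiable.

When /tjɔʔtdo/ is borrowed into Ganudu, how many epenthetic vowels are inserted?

After substitution the input is /ŋjɔʔŋdo/.
The unsyllabifiable consonants are /ŋ/, /ʔ/, /ŋ/; each receives one epenthetic vowel.

3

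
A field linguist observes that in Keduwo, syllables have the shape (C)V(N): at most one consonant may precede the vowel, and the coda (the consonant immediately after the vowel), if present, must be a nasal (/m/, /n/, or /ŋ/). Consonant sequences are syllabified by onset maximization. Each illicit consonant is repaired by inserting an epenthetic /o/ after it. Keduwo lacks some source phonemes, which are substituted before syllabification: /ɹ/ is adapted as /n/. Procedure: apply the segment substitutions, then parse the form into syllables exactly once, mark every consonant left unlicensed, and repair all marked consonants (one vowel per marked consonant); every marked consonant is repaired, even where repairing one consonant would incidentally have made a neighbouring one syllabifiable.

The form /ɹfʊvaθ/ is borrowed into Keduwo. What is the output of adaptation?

Substitution: /ɹ/ → /n/, giving /nfʊvaθ/.
Under (C)V(N), the unsyllabifiable consonants are /n/, /θ/ (only a nasal (/m/, /n/, or /ŋ/) is licensed in coda position; onsets are limited to one consonant).
Inserting the epenthetic vowel yields /n/ → /no/, /θ/ → /θo/.

nofʊvaθo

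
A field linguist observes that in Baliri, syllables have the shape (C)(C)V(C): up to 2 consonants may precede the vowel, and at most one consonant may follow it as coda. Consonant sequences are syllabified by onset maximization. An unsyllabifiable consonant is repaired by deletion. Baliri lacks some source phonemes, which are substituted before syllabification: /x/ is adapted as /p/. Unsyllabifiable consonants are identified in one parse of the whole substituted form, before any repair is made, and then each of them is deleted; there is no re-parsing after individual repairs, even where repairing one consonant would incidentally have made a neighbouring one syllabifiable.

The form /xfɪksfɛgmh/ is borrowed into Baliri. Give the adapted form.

Substitution: /x/ → /p/, giving /pfɪksfɛgmh/.
The consonants /m/, /h/ cannot be parsed into a legal (C)(C)V(C) syllable (at most one coda consonant is licensed; onsets may contain at most 2 consonants).
Deleting the stranded consonants removes /m/, /h/.

pfɪksfɛg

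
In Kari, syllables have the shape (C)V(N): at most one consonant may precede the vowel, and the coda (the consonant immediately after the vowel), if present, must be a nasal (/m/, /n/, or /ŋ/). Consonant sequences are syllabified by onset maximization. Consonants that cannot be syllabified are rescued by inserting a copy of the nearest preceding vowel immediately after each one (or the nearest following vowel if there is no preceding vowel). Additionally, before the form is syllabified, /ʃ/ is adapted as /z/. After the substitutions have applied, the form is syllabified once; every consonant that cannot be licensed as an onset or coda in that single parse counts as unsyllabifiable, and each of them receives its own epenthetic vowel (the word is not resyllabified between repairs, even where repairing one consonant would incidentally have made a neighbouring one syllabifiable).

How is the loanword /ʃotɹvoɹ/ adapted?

Substitution: /ʃ/ → /z/, giving /zotɹvoɹ/.
Under (C)V(N), the unsyllabifiable consonants are /t/, /ɹ/, /ɹ/ (only a nasal (/m/, /n/, or /ŋ/) is licensed in coda position; onsets are limited to one consonant).
Each unlicensed consonant becomes the onset of a new syllable: /t/ → /to/, /ɹ/ → /ɹo/, /ɹ/ → /ɹo/.

zotoɹovoɹo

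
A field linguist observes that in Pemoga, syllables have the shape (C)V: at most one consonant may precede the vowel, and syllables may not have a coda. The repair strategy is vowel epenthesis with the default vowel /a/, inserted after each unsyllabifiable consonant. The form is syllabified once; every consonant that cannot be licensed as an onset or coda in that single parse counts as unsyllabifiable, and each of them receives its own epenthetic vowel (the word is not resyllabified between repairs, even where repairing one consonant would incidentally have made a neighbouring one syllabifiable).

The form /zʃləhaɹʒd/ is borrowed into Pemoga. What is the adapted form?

zaʃaləhaɹaʒada

Syllabifying with onset maximization leaves /z/, /ʃ/, /ɹ/, /ʒ/, /d/ stranded (no codas are permitted; onsets are limited to one consonant).
Inserting the epenthetic vowel yields /z/ → /za/, /ʃ/ → /ʃa/, /ɹ/ → /ɹa/, /ʒ/ → /ʒa/, /d/ → /da/.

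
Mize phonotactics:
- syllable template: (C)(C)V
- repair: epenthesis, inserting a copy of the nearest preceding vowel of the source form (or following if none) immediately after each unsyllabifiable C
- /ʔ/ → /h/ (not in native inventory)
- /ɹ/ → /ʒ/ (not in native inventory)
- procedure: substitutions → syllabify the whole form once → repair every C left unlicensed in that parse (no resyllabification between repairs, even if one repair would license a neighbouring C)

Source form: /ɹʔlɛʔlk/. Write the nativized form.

Substitution: /ɹ/ → /ʒ/, /ʔ/ → /h/, giving /ʒhlɛhlk/.
The consonants /ʒ/, /h/, /l/, /k/ cannot be parsed into a legal (C)(C)V syllable (no codas are permitted; onsets may contain at most 2 consonants).
Inserting the epenthetic vowel yields /ʒ/ → /ʒɛ/, /h/ → /hɛ/, /l/ → /lɛ/, /k/ → /kɛ/.

ʒɛhlɛhɛlɛkɛ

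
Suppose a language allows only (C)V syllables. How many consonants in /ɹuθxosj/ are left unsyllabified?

Under (C)V, the unsyllabifiable consonants are /θ/, /s/, /j/ (no codas are permitted; onsets are limited to one consonant).

3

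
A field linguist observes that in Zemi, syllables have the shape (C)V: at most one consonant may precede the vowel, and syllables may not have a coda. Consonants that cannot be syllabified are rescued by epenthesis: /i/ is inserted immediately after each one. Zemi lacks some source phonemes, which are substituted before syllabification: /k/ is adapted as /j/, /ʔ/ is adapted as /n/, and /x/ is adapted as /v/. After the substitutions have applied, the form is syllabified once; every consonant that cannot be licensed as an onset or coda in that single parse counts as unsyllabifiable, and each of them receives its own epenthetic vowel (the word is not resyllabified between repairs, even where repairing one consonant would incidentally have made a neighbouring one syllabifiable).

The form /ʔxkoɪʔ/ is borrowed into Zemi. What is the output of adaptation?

Substitution: /ʔ/ → /n/, /x/ → /v/, /k/ → /j/, giving /nvjoɪn/.
Syllabifying with onset maximization leaves /n/, /v/, /n/ stranded (no codas are permitted; onsets are limited to one consonant).
Epenthesis after each stranded consonant: /n/ → /ni/, /v/ → /vi/, /n/ → /ni/.

nivijoɪni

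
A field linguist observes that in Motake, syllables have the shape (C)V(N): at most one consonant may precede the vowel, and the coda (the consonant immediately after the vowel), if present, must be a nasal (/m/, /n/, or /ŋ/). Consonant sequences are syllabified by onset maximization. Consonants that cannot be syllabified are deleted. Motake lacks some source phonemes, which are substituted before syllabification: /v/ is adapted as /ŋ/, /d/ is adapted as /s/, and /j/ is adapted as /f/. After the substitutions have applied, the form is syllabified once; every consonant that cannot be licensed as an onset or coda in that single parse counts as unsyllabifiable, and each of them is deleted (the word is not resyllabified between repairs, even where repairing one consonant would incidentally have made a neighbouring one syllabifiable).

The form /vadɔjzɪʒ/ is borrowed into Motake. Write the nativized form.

Substitution: /v/ → /ŋ/, /d/ → /s/, /j/ → /f/, giving /ŋasɔfzɪʒ/.
Syllabifying with onset maximization leaves /f/, /ʒ/ stranded (only a nasal (/m/, /n/, or /ŋ/) is licensed in coda position; onsets are limited to one consonant).
Each unlicensed consonant is deleted: /f/, /ʒ/.

ŋasɔzɪ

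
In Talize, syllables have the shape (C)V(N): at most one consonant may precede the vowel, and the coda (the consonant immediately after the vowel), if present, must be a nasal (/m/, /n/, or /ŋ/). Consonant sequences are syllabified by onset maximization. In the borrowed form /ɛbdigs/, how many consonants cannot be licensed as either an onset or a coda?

3

Under (C)V(N), the unsyllabifiable consonants are /b/, /g/, /s/ (only a nasal (/m/, /n/, or /ŋ/) is licensed in coda position; onsets are limited to one consonant).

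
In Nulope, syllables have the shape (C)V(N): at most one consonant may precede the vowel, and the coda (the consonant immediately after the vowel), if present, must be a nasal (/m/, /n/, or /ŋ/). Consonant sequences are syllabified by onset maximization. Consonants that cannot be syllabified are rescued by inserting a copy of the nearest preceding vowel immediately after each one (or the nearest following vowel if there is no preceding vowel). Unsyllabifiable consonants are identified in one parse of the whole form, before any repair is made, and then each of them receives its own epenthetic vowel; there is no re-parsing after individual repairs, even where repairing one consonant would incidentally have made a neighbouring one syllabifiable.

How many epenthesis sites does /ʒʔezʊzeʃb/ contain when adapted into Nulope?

The unsyllabifiable consonants are /ʒ/, /ʃ/, /b/; each receives one epenthetic vowel.

3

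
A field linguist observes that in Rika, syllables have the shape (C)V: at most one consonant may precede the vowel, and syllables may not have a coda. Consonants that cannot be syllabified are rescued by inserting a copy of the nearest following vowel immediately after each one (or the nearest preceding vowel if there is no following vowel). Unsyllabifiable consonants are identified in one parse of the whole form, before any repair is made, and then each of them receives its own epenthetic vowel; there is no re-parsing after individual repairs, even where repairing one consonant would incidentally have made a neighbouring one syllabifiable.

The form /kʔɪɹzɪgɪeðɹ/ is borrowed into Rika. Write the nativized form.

kɪʔɪɹɪzɪgɪeðeɹe

Under (C)V, the unsyllabifiable consonants are /k/, /ɹ/, /ð/, /ɹ/ (no codas are permitted; onsets are limited to one consonant).
Epenthesis after each stranded consonant: /k/ → /kɪ/, /ɹ/ → /ɹɪ/, /ð/ → /ðe/, /ɹ/ → /ɹe/.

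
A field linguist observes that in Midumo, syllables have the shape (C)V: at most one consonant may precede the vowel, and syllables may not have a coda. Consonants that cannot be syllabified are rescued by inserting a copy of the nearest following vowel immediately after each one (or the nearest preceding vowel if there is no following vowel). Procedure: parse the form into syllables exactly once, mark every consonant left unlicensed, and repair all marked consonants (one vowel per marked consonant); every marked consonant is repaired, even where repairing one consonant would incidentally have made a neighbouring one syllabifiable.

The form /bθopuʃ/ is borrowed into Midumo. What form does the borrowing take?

boθopuʃu

The consonants /b/, /ʃ/ cannot be parsed into a legal (C)V syllable (no codas are permitted; onsets are limited to one consonant).
Inserting the epenthetic vowel yields /b/ → /bo/, /ʃ/ → /ʃu/.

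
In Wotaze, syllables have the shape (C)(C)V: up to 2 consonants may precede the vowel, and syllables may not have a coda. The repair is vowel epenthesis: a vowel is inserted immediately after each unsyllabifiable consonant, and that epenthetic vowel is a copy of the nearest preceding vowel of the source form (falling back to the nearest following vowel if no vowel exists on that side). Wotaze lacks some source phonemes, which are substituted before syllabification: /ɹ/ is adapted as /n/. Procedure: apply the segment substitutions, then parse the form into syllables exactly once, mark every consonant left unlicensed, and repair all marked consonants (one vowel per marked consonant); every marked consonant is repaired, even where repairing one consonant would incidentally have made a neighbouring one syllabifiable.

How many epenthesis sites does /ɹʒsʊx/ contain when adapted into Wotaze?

2

After substitution the input is /nʒsʊx/.
The unsyllabifiable consonants are /n/, /x/; each receives one epenthetic vowel.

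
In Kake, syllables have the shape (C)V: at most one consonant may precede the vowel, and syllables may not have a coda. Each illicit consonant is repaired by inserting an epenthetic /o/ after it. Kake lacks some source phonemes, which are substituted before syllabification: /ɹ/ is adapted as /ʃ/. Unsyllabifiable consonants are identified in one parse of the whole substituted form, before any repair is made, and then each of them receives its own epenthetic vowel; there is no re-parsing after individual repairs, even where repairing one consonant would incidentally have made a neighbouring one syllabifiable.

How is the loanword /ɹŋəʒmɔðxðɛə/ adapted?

ʃoŋəʒomɔðoxoðɛə

Substitution: /ɹ/ → /ʃ/, giving /ʃŋəʒmɔðxðɛə/.
The consonants /ʃ/, /ʒ/, /ð/, /x/ cannot be parsed into a legal (C)V syllable (no codas are permitted; onsets are limited to one consonant).
Each unlicensed consonant becomes the onset of a new syllable: /ʃ/ → /ʃo/, /ʒ/ → /ʒo/, /ð/ → /ðo/, /x/ → /xo/.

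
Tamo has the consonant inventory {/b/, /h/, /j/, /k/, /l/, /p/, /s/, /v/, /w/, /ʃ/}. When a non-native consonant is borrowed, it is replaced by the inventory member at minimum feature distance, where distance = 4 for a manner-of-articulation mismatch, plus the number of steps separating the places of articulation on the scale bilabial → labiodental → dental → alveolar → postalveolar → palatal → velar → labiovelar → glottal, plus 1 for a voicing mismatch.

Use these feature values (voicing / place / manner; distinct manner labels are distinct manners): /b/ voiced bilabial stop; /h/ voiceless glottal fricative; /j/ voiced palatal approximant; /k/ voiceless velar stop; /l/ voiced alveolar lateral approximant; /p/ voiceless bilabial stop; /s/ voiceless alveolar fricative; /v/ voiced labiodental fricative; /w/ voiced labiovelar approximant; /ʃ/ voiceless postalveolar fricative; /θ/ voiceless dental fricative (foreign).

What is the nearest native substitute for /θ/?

s

/s/ is closest: same manner (fricative), place distance 1 (dental→alveolar), same voicing; total 1. Next closest is /v/ at distance 2.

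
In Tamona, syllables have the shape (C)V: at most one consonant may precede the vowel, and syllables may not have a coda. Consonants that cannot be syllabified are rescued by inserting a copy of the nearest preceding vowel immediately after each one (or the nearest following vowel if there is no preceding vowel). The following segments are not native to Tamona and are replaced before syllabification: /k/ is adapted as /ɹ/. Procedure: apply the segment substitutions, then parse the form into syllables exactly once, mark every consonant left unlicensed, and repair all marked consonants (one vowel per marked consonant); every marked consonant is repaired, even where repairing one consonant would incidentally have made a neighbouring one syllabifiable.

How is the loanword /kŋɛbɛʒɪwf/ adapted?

Substitution: /k/ → /ɹ/, giving /ɹŋɛbɛʒɪwf/.
The consonants /ɹ/, /w/, /f/ cannot be parsed into a legal (C)V syllable (no codas are permitted; onsets are limited to one consonant).
Inserting the epenthetic vowel yields /ɹ/ → /ɹɛ/, /w/ → /wɪ/, /f/ → /fɪ/.

ɹɛŋɛbɛʒɪwɪfɪ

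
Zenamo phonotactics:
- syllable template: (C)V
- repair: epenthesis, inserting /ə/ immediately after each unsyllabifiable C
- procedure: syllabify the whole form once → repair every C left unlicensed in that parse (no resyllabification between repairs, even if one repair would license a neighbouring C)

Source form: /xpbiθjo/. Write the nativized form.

xəpəbiθəjo

The consonants /x/, /p/, /θ/ cannot be parsed into a legal (C)V syllable (no codas are permitted; onsets are limited to one consonant).
Inserting the epenthetic vowel yields /x/ → /xə/, /p/ → /pə/, /θ/ → /θə/.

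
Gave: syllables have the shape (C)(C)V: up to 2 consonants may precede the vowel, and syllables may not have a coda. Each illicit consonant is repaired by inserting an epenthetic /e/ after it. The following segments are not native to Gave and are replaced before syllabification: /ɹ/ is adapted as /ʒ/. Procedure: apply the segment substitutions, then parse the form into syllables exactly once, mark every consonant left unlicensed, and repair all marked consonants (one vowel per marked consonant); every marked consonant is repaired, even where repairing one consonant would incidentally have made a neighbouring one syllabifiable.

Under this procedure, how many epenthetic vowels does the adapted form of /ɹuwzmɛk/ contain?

After substitution the input is /ʒuwzmɛk/.
The unsyllabifiable consonants are /w/, /k/; each receives one epenthetic vowel.

2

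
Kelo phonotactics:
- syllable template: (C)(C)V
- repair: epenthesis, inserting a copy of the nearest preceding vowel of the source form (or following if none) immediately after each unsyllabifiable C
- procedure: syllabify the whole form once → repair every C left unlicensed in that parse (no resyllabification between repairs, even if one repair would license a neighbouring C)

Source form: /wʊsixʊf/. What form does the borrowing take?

wʊsixʊfʊ

The consonants /f/ cannot be parsed into a legal (C)(C)V syllable (no codas are permitted; onsets may contain at most 2 consonants).
Inserting the epenthetic vowel yields /f/ → /fʊ/.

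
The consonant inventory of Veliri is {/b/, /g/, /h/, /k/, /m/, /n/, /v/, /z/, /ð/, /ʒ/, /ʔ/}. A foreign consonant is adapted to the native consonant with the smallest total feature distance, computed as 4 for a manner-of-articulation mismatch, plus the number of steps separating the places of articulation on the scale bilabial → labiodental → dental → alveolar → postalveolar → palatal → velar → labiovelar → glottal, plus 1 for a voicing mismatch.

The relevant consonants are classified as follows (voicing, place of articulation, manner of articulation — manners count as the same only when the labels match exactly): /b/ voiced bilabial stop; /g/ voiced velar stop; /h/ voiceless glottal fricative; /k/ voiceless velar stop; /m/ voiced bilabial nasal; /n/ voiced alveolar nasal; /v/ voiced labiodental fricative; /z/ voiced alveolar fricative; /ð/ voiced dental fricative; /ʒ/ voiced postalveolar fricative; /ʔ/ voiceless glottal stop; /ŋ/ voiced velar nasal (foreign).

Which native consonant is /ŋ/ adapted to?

/n/ is closest: same manner (nasal), place distance 3 (velar→alveolar), same voicing; total 3. Next closest is /g/ at distance 4.

n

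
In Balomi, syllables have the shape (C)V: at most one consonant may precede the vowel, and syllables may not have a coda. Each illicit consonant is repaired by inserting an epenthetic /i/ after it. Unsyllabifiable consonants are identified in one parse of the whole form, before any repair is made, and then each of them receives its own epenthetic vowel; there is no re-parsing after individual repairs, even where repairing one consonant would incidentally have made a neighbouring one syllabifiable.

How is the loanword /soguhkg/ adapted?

Syllabifying with onset maximization leaves /h/, /k/, /g/ stranded (no codas are permitted; onsets are limited to one consonant).
Each unlicensed consonant becomes the onset of a new syllable: /h/ → /hi/, /k/ → /ki/, /g/ → /gi/.

soguhikigi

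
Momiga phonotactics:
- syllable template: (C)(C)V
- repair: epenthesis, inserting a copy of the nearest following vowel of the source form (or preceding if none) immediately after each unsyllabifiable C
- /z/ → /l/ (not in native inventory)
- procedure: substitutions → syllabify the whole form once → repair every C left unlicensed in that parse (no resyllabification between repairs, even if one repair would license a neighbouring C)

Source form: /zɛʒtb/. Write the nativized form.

lɛʒɛtɛbɛ

Substitution: /z/ → /l/, giving /lɛʒtb/.
The consonants /ʒ/, /t/, /b/ cannot be parsed into a legal (C)(C)V syllable (no codas are permitted; onsets may contain at most 2 consonants).
Inserting the epenthetic vowel yields /ʒ/ → /ʒɛ/, /t/ → /tɛ/, /b/ → /bɛ/.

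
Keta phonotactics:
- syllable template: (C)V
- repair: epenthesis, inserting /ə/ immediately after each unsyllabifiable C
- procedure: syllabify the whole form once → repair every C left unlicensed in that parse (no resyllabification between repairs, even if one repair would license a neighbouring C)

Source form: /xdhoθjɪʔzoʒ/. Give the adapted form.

Syllabifying with onset maximization leaves /x/, /d/, /θ/, /ʔ/, /ʒ/ stranded (no codas are permitted; onsets are limited to one consonant).
Inserting the epenthetic vowel yields /x/ → /xə/, /d/ → /də/, /θ/ → /θə/, /ʔ/ → /ʔə/, /ʒ/ → /ʒə/.

xədəhoθəjɪʔəzoʒə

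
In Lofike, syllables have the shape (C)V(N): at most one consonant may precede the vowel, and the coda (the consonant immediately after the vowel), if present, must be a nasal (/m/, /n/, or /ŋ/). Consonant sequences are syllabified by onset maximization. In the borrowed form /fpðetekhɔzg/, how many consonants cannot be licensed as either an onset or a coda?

Syllabifying with onset maximization leaves /f/, /p/, /k/, /z/, /g/ stranded (only a nasal (/m/, /n/, or /ŋ/) is licensed in coda position; onsets are limited to one consonant).

5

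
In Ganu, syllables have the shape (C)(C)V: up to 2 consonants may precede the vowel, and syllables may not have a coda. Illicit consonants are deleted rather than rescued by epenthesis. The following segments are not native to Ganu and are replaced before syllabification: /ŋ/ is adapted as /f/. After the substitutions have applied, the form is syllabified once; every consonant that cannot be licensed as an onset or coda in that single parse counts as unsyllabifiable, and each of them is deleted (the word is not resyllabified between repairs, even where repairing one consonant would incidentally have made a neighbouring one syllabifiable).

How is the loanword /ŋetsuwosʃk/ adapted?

fetsuwo

Substitution: /ŋ/ → /f/, giving /fetsuwosʃk/.
The consonants /s/, /ʃ/, /k/ cannot be parsed into a legal (C)(C)V syllable (no codas are permitted; onsets may contain at most 2 consonants).
Deleting the stranded consonants removes /s/, /ʃ/, /k/.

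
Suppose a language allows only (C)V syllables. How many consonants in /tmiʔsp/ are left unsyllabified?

Under (C)V, the unsyllabifiable consonants are /t/, /ʔ/, /s/, /p/ (no codas are permitted; onsets are limited to one consonant).

4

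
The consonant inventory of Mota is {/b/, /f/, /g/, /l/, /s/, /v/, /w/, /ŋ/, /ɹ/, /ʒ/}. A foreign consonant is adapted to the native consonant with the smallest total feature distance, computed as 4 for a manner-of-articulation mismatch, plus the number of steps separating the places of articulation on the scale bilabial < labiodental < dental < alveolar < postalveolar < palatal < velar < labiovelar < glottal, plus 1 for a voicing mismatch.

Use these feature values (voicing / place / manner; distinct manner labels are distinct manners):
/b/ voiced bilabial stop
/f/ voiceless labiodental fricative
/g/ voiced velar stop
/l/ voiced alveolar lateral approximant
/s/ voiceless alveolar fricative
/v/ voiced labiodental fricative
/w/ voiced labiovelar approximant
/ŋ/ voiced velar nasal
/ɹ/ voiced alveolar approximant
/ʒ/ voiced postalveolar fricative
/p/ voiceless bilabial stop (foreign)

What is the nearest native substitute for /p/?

b

/b/ is closest: same manner (stop), place distance 0 (bilabial→bilabial), voicing differs (+1); total 1. Next closest is /f/ at distance 5.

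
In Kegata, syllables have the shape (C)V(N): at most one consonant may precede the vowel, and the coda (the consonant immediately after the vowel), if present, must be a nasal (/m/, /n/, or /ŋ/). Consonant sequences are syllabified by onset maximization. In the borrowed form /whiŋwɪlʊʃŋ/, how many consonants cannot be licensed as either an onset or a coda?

3

The consonants /w/, /ʃ/, /ŋ/ cannot be parsed into a legal (C)V(N) syllable (only a nasal (/m/, /n/, or /ŋ/) is licensed in coda position; onsets are limited to one consonant).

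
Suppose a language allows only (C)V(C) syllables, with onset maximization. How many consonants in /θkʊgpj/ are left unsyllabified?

3

Syllabifying with onset maximization leaves /θ/, /p/, /j/ stranded (at most one coda consonant is licensed; onsets are limited to one consonant).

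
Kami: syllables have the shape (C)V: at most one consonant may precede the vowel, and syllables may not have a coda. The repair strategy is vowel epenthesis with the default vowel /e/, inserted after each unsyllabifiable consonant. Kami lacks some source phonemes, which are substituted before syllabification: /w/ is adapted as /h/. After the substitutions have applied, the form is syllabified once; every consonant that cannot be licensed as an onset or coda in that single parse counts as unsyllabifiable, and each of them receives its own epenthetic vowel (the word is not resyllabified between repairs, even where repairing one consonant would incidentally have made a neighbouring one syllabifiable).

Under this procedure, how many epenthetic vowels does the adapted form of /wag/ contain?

After substitution the input is /hag/.
The unsyllabifiable consonants are /g/; each receives one epenthetic vowel.

1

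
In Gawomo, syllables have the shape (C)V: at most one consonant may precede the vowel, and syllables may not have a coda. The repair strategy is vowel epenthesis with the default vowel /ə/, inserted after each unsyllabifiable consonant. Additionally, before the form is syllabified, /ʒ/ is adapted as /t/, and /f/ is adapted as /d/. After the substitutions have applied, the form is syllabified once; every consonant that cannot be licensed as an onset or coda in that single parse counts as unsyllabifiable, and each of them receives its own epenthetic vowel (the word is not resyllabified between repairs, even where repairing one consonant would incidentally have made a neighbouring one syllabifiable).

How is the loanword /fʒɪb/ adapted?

dətɪbə

Substitution: /f/ → /d/, /ʒ/ → /t/, giving /dtɪb/.
The consonants /d/, /b/ cannot be parsed into a legal (C)V syllable (no codas are permitted; onsets are limited to one consonant).
Epenthesis after each stranded consonant: /d/ → /də/, /b/ → /bə/.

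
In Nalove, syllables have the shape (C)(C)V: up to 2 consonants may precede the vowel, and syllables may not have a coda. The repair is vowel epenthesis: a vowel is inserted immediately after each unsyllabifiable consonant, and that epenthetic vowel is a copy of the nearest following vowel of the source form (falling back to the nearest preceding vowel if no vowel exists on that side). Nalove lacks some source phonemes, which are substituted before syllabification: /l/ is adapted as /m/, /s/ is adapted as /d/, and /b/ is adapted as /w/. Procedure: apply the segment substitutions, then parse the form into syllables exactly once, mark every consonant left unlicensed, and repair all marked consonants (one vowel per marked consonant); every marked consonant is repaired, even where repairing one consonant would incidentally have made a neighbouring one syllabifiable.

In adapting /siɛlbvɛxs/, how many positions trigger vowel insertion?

After substitution the input is /diɛmwvɛxd/.
The unsyllabifiable consonants are /m/, /x/, /d/; each receives one epenthetic vowel.

3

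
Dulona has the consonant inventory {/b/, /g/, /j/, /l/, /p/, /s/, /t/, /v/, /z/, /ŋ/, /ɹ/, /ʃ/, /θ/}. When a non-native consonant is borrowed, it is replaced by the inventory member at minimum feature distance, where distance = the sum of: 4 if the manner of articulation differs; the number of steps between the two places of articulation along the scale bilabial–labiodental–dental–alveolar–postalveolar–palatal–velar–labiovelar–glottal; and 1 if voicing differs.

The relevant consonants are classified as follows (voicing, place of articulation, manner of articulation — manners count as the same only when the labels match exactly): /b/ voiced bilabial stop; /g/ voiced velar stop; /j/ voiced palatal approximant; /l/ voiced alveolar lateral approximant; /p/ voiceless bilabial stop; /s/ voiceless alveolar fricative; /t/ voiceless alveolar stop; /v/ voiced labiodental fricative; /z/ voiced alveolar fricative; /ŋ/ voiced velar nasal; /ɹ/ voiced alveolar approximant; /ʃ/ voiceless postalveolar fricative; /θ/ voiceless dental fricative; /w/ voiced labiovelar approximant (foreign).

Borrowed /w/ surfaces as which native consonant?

j

/j/ is closest: same manner (approximant), place distance 2 (labiovelar→palatal), same voicing; total 2. Next closest is /ɹ/ at distance 4.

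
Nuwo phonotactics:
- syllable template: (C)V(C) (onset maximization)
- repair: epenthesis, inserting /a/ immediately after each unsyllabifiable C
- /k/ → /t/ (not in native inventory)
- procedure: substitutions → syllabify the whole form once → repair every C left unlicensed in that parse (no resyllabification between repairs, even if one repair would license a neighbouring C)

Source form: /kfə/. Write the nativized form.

Substitution: /k/ → /t/, giving /tfə/.
The consonants /t/ cannot be parsed into a legal (C)V(C) syllable (at most one coda consonant is licensed; onsets are limited to one consonant).
Epenthesis after each stranded consonant: /t/ → /ta/.

tafə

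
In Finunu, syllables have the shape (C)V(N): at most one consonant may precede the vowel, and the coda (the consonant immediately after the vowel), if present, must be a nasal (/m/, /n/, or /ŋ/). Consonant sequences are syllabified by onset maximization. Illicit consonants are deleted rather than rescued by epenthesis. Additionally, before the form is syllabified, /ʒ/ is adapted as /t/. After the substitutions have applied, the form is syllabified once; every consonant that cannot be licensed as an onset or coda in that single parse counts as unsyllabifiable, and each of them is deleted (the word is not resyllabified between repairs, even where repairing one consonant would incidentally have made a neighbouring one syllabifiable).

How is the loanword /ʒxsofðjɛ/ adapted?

Substitution: /ʒ/ → /t/, giving /txsofðjɛ/.
Under (C)V(N), the unsyllabifiable consonants are /t/, /x/, /f/, /ð/ (only a nasal (/m/, /n/, or /ŋ/) is licensed in coda position; onsets are limited to one consonant).
Each unlicensed consonant is deleted: /t/, /x/, /f/, /ð/.

sojɛ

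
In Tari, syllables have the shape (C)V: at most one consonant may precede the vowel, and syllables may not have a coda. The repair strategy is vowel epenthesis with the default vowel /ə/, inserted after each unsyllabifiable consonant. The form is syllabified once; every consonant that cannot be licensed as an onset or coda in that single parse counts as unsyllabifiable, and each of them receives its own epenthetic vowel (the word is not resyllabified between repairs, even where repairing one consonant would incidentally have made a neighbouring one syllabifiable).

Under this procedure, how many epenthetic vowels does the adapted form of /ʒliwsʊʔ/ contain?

The unsyllabifiable consonants are /ʒ/, /w/, /ʔ/; each receives one epenthetic vowel.

3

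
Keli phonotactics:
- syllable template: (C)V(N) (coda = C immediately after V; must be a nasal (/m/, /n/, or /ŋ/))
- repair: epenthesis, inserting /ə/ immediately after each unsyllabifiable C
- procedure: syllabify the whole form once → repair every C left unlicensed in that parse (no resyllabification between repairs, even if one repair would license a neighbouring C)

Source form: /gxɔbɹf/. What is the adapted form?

gəxɔbəɹəfə

The consonants /g/, /b/, /ɹ/, /f/ cannot be parsed into a legal (C)V(N) syllable (only a nasal (/m/, /n/, or /ŋ/) is licensed in coda position; onsets are limited to one consonant).
Each unlicensed consonant becomes the onset of a new syllable: /g/ → /gə/, /b/ → /bə/, /ɹ/ → /ɹə/, /f/ → /fə/.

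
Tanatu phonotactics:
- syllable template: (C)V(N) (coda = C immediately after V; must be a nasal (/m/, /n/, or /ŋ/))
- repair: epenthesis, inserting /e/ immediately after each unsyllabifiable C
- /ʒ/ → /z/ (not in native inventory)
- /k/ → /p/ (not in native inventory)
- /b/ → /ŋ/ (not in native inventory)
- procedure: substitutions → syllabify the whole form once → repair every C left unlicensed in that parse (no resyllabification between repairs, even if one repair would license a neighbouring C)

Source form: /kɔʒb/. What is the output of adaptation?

pɔzeŋe

Substitution: /k/ → /p/, /ʒ/ → /z/, /b/ → /ŋ/, giving /pɔzŋ/.
The consonants /z/, /ŋ/ cannot be parsed into a legal (C)V(N) syllable (only a nasal (/m/, /n/, or /ŋ/) is licensed in coda position; onsets are limited to one consonant).
Epenthesis after each stranded consonant: /z/ → /ze/, /ŋ/ → /ŋe/.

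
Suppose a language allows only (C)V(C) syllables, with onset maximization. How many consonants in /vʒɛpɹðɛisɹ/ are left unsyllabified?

Under (C)V(C), the unsyllabifiable consonants are /v/, /ɹ/, /ɹ/ (at most one coda consonant is licensed; onsets are limited to one consonant).

3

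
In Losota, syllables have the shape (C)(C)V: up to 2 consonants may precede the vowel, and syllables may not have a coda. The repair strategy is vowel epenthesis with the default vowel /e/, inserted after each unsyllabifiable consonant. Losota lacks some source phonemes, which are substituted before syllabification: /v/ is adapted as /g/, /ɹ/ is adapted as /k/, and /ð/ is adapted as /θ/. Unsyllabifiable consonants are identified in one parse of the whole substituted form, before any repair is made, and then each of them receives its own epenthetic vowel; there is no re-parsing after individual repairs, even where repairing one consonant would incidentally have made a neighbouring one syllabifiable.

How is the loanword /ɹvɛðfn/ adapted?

Substitution: /ɹ/ → /k/, /v/ → /g/, /ð/ → /θ/, giving /kgɛθfn/.
Under (C)(C)V, the unsyllabifiable consonants are /θ/, /f/, /n/ (no codas are permitted; onsets may contain at most 2 consonants).
Inserting the epenthetic vowel yields /θ/ → /θe/, /f/ → /fe/, /n/ → /ne/.

kgɛθefene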